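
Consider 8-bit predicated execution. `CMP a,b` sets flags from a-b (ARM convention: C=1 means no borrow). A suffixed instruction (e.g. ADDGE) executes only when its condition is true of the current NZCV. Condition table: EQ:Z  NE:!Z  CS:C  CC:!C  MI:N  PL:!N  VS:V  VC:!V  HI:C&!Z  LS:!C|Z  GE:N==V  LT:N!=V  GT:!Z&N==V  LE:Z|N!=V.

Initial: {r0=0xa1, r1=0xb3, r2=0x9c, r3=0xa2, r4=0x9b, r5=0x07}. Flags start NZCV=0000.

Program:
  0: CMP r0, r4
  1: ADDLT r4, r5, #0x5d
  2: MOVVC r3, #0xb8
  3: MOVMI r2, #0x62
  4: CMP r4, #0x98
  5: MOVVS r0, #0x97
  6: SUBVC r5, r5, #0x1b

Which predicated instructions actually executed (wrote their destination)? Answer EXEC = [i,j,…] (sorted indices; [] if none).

EXEC = [2,6]

0: ✓ CMP  NZCV=0010
1: · ADDLT
2: ✓ MOVVC  r3←0xb8
3: · MOVMI
4: ✓ CMP  NZCV=0010
5: · MOVVS
6: ✓ SUBVC  r5←0xec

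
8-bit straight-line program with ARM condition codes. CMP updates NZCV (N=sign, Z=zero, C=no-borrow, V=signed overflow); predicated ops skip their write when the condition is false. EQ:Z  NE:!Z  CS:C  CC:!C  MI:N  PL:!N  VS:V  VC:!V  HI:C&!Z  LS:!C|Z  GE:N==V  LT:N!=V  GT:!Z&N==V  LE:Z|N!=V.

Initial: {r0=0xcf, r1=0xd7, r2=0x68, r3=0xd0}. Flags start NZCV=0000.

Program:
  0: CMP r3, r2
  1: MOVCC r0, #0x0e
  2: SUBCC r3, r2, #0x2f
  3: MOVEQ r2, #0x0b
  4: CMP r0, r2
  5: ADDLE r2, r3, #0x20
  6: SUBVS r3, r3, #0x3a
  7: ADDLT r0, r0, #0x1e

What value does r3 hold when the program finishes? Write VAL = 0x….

VAL = 0x96

0: ✓ CMP  NZCV=0011
1: · MOVCC
2: · SUBCC
3: · MOVEQ
4: ✓ CMP  NZCV=0011
5: ✓ ADDLE  r2←0xf0
6: ✓ SUBVS  r3←0x96
7: ✓ ADDLT  r0←0xed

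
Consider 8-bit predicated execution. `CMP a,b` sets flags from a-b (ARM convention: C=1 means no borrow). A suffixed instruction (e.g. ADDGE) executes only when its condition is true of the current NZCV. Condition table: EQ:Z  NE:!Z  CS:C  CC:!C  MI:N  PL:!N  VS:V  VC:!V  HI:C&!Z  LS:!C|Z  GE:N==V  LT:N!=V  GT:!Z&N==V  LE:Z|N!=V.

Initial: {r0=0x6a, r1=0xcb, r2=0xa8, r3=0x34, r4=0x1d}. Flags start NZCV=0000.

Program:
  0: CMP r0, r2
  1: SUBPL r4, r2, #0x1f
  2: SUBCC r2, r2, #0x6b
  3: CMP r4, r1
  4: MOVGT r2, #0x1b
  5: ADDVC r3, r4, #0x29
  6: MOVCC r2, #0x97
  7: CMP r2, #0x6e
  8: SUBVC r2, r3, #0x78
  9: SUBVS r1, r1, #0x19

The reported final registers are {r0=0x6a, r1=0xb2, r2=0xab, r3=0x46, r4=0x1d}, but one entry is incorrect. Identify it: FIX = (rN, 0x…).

[0] flags=1001 → (cmp)
[1] flags=1001 PL?F → skip
[2] flags=1001 CC?T → r2=0x3d
[3] flags=0000 → (cmp)
[4] flags=0000 GT?T → r2=0x1b
[5] flags=0000 VC?T → r3=0x46
[6] flags=0000 CC?T → r2=0x97
[7] flags=0011 → (cmp)
[8] flags=0011 VC?F → skip
[9] flags=0011 VS?T → r1=0xb2

FIX = (r2, 0x97)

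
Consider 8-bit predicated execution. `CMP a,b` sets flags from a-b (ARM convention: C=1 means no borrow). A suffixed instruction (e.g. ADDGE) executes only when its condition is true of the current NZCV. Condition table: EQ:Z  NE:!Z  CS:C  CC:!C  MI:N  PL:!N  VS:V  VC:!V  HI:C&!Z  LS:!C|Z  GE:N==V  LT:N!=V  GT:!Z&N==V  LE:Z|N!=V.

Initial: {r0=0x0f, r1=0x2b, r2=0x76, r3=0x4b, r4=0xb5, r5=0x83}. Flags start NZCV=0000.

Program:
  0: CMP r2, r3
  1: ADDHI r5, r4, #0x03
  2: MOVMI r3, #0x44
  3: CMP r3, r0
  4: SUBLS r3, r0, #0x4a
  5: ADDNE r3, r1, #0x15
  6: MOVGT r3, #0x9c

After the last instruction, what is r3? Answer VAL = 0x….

[0] flags=0010 → (cmp)
[1] flags=0010 HI?T → r5=0xb8
[2] flags=0010 MI?F → skip
[3] flags=0010 → (cmp)
[4] flags=0010 LS?F → skip
[5] flags=0010 NE?T → r3=0x40
[6] flags=0010 GT?T → r3=0x9c

VAL = 0x9c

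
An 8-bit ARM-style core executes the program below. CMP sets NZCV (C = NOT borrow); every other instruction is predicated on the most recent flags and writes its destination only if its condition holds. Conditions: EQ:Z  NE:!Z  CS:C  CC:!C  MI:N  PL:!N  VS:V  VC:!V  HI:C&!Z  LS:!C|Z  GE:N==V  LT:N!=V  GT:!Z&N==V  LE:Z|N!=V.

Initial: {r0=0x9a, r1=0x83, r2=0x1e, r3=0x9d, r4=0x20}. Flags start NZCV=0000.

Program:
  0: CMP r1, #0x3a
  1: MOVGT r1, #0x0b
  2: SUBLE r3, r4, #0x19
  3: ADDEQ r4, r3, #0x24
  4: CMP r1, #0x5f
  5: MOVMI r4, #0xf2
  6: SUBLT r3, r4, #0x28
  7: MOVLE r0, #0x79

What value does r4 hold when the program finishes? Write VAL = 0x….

VAL = 0x20

[0] flags=0011 → (cmp)
[1] flags=0011 GT?F → skip
[2] flags=0011 LE?T → r3=0x07
[3] flags=0011 EQ?F → skip
[4] flags=0011 → (cmp)
[5] flags=0011 MI?F → skip
[6] flags=0011 LT?T → r3=0xf8
[7] flags=0011 LE?T → r0=0x79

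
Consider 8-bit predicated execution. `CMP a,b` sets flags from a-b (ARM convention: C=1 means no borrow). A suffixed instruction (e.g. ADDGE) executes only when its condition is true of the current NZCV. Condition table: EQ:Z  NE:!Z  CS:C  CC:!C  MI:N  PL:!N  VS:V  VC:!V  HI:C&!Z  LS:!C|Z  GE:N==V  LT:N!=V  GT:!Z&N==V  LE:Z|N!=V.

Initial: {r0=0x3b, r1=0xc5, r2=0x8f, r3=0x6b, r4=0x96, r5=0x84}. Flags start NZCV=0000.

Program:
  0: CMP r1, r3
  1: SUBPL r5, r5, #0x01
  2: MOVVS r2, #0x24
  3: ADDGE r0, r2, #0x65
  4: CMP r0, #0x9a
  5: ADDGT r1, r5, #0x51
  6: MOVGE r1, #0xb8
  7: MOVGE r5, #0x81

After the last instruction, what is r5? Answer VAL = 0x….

[0] flags=0011 → (cmp)
[1] flags=0011 PL?T → r5=0x83
[2] flags=0011 VS?T → r2=0x24
[3] flags=0011 GE?F → skip
[4] flags=1001 → (cmp)
[5] flags=1001 GT?T → r1=0xd4
[6] flags=1001 GE?T → r1=0xb8
[7] flags=1001 GE?T → r5=0x81

VAL = 0x81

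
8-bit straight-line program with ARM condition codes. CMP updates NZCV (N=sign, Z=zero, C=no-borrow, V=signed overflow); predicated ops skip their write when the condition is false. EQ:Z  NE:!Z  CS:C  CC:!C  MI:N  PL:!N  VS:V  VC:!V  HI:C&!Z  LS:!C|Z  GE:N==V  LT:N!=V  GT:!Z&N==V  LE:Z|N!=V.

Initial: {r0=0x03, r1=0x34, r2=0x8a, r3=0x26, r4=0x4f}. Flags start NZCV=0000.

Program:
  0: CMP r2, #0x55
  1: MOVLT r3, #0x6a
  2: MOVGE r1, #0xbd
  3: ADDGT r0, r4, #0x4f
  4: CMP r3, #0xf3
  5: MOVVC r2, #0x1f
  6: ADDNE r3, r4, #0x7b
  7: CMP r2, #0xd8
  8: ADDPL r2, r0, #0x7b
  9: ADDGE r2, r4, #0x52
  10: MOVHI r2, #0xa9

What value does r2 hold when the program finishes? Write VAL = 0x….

0: ✓ CMP  NZCV=0011
1: ✓ MOVLT  r3←0x6a
2: · MOVGE
3: · ADDGT
4: ✓ CMP  NZCV=0000
5: ✓ MOVVC  r2←0x1f
6: ✓ ADDNE  r3←0xca
7: ✓ CMP  NZCV=0000
8: ✓ ADDPL  r2←0x7e
9: ✓ ADDGE  r2←0xa1
10: · MOVHI

VAL = 0xa1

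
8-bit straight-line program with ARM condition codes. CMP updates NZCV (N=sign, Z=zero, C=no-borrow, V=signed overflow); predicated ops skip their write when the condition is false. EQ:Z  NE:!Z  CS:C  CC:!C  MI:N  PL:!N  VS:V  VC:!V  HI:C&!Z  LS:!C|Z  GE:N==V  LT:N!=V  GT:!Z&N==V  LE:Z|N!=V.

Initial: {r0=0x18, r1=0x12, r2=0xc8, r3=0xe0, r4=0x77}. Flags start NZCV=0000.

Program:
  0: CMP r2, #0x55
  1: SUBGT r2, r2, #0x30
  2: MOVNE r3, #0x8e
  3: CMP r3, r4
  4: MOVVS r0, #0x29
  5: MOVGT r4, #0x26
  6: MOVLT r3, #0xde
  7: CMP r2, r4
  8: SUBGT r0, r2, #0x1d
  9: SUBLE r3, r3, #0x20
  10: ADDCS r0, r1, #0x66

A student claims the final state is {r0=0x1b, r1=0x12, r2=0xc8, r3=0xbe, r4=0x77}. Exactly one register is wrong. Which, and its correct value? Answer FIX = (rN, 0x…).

FIX = (r0, 0x78)

0: ✓ CMP  NZCV=0011
1: · SUBGT
2: ✓ MOVNE  r3←0x8e
3: ✓ CMP  NZCV=0011
4: ✓ MOVVS  r0←0x29
5: · MOVGT
6: ✓ MOVLT  r3←0xde
7: ✓ CMP  NZCV=0011
8: · SUBGT
9: ✓ SUBLE  r3←0xbe
10: ✓ ADDCS  r0←0x78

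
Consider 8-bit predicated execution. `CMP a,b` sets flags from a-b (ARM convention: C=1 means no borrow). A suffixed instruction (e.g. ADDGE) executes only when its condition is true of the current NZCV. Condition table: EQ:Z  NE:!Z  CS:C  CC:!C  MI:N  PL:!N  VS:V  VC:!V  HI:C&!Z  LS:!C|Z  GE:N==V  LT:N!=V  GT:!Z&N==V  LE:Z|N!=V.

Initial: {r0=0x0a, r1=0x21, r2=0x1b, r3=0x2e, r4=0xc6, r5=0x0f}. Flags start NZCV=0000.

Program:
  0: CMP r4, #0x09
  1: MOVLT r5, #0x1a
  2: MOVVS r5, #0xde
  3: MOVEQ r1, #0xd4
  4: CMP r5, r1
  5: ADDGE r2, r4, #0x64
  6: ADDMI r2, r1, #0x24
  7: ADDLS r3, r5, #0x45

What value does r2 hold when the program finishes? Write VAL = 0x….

0: ✓ CMP  NZCV=1010
1: ✓ MOVLT  r5←0x1a
2: · MOVVS
3: · MOVEQ
4: ✓ CMP  NZCV=1000
5: · ADDGE
6: ✓ ADDMI  r2←0x45
7: ✓ ADDLS  r3←0x5f

VAL = 0x45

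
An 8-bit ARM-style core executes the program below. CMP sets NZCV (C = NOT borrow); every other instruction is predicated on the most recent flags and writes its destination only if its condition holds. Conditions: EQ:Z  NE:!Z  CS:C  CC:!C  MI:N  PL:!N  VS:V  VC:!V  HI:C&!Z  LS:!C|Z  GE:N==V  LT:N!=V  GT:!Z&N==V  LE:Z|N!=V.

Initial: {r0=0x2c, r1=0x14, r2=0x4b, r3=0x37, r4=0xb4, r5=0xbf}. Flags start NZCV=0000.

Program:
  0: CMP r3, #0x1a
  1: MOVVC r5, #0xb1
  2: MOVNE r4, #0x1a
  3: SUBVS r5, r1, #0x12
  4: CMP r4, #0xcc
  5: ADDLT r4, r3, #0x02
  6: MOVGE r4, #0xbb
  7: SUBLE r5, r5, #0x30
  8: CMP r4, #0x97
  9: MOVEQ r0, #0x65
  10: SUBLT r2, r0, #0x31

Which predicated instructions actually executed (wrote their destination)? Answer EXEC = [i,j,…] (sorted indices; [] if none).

EXEC = [1,2,6]

0: ✓ CMP  NZCV=0010
1: ✓ MOVVC  r5←0xb1
2: ✓ MOVNE  r4←0x1a
3: · SUBVS
4: ✓ CMP  NZCV=0000
5: · ADDLT
6: ✓ MOVGE  r4←0xbb
7: · SUBLE
8: ✓ CMP  NZCV=0010
9: · MOVEQ
10: · SUBLT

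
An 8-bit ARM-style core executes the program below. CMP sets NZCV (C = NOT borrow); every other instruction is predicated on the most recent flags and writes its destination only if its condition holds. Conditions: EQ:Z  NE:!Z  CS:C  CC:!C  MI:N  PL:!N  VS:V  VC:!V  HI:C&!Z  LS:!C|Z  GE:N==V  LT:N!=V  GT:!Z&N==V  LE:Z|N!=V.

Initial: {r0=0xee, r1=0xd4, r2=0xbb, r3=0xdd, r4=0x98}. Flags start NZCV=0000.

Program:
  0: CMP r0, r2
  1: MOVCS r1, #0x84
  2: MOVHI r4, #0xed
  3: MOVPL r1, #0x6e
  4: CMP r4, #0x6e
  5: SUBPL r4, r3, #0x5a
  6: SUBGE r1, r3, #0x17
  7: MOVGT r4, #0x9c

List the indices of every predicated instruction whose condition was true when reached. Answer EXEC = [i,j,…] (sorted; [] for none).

[0] flags=0010 → (cmp)
[1] flags=0010 CS?T → r1=0x84
[2] flags=0010 HI?T → r4=0xed
[3] flags=0010 PL?T → r1=0x6e
[4] flags=0011 → (cmp)
[5] flags=0011 PL?T → r4=0x83
[6] flags=0011 GE?F → skip
[7] flags=0011 GT?F → skip

EXEC = [1,2,3,5]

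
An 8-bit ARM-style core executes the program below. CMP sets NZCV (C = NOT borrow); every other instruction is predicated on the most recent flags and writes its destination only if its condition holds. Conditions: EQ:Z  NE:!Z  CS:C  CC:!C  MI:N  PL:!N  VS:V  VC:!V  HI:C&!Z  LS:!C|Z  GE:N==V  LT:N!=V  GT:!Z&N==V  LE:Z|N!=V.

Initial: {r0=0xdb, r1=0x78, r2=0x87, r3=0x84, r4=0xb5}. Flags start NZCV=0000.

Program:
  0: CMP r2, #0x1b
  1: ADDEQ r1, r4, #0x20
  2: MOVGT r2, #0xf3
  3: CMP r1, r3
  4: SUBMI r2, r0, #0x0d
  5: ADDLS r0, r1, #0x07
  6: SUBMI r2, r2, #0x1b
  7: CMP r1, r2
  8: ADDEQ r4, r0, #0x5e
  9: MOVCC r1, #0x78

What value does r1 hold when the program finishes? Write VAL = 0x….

VAL = 0x78

0: ✓ CMP  NZCV=0011
1: · ADDEQ
2: · MOVGT
3: ✓ CMP  NZCV=1001
4: ✓ SUBMI  r2←0xce
5: ✓ ADDLS  r0←0x7f
6: ✓ SUBMI  r2←0xb3
7: ✓ CMP  NZCV=1001
8: · ADDEQ
9: ✓ MOVCC  r1←0x78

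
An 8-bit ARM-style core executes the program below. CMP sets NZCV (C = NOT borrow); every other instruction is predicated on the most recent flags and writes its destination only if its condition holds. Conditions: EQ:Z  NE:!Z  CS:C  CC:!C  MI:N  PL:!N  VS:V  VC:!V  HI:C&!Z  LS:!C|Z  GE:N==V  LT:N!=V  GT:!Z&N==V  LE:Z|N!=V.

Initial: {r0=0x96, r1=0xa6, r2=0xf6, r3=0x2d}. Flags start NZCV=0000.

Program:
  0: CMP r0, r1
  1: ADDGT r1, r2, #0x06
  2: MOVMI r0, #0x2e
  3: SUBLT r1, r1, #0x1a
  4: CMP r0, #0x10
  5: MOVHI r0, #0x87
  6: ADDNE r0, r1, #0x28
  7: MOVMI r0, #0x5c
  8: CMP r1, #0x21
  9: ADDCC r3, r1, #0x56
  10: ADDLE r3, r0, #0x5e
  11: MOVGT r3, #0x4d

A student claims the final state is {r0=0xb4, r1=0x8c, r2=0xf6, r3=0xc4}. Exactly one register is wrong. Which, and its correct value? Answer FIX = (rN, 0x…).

FIX = (r3, 0x12)

[0] flags=1000 → (cmp)
[1] flags=1000 GT?F → skip
[2] flags=1000 MI?T → r0=0x2e
[3] flags=1000 LT?T → r1=0x8c
[4] flags=0010 → (cmp)
[5] flags=0010 HI?T → r0=0x87
[6] flags=0010 NE?T → r0=0xb4
[7] flags=0010 MI?F → skip
[8] flags=0011 → (cmp)
[9] flags=0011 CC?F → skip
[10] flags=0011 LE?T → r3=0x12
[11] flags=0011 GT?F → skip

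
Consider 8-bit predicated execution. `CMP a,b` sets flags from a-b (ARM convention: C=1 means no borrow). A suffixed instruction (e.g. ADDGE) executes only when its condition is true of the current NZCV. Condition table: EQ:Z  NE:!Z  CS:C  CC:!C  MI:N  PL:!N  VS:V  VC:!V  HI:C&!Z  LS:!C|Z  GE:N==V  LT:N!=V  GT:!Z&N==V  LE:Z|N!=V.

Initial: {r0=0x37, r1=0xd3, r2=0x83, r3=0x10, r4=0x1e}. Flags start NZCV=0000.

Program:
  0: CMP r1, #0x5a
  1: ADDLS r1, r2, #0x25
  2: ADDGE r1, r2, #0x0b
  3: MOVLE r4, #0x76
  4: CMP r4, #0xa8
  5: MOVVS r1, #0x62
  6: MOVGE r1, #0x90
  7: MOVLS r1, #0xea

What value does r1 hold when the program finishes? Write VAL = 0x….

[0] flags=0011 → (cmp)
[1] flags=0011 LS?F → skip
[2] flags=0011 GE?F → skip
[3] flags=0011 LE?T → r4=0x76
[4] flags=1001 → (cmp)
[5] flags=1001 VS?T → r1=0x62
[6] flags=1001 GE?T → r1=0x90
[7] flags=1001 LS?T → r1=0xea

VAL = 0xea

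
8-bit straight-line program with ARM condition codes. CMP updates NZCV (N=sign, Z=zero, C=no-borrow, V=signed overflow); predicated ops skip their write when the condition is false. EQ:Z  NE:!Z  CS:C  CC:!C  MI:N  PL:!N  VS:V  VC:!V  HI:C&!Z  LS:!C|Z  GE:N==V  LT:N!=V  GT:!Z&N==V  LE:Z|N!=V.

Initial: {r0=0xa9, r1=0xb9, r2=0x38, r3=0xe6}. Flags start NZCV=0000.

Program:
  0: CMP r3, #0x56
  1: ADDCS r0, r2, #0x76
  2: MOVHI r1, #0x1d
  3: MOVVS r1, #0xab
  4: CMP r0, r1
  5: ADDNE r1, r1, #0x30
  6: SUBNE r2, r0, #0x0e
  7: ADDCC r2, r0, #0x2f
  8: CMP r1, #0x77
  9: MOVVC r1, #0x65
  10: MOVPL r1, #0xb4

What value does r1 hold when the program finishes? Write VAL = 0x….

VAL = 0x65

0: ✓ CMP  NZCV=1010
1: ✓ ADDCS  r0←0xae
2: ✓ MOVHI  r1←0x1d
3: · MOVVS
4: ✓ CMP  NZCV=1010
5: ✓ ADDNE  r1←0x4d
6: ✓ SUBNE  r2←0xa0
7: · ADDCC
8: ✓ CMP  NZCV=1000
9: ✓ MOVVC  r1←0x65
10: · MOVPL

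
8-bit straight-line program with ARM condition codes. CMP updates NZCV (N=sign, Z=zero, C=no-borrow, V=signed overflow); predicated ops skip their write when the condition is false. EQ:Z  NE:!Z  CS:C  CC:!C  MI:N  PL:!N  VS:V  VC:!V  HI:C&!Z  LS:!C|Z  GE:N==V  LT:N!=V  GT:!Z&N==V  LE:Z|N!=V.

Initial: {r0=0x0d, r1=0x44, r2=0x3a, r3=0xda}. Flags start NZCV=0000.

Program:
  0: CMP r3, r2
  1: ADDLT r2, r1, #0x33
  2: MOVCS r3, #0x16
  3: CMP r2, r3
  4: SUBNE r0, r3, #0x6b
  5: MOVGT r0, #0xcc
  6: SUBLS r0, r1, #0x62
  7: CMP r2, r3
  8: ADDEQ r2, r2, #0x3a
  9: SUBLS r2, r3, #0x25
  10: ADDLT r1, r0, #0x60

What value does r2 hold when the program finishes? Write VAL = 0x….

VAL = 0x77

0: ✓ CMP  NZCV=1010
1: ✓ ADDLT  r2←0x77
2: ✓ MOVCS  r3←0x16
3: ✓ CMP  NZCV=0010
4: ✓ SUBNE  r0←0xab
5: ✓ MOVGT  r0←0xcc
6: · SUBLS
7: ✓ CMP  NZCV=0010
8: · ADDEQ
9: · SUBLS
10: · ADDLT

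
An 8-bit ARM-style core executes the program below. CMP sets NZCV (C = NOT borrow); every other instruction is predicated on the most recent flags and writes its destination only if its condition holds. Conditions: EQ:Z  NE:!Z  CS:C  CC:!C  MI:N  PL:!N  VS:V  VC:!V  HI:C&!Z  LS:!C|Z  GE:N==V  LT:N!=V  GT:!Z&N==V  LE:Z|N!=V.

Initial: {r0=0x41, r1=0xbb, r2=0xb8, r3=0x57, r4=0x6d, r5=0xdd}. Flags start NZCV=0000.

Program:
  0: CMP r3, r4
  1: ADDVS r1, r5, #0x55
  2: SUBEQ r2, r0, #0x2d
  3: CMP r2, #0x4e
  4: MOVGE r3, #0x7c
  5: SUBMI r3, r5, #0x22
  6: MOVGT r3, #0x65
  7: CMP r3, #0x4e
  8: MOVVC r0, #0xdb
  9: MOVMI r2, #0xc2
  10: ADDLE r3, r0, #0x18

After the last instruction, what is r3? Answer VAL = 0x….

VAL = 0x57

[0] flags=1000 → (cmp)
[1] flags=1000 VS?F → skip
[2] flags=1000 EQ?F → skip
[3] flags=0011 → (cmp)
[4] flags=0011 GE?F → skip
[5] flags=0011 MI?F → skip
[6] flags=0011 GT?F → skip
[7] flags=0010 → (cmp)
[8] flags=0010 VC?T → r0=0xdb
[9] flags=0010 MI?F → skip
[10] flags=0010 LE?F → skip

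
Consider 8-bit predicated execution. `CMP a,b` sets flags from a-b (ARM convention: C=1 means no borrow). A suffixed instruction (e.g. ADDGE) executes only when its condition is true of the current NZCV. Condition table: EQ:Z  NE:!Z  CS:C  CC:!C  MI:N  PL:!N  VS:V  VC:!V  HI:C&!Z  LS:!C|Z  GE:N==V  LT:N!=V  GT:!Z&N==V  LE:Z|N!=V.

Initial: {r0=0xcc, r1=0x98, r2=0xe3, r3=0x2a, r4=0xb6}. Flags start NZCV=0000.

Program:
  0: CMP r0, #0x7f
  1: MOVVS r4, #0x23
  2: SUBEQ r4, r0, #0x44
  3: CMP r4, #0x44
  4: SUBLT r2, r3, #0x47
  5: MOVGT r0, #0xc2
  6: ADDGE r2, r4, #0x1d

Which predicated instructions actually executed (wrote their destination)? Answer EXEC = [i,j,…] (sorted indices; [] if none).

[0] flags=0011 → (cmp)
[1] flags=0011 VS?T → r4=0x23
[2] flags=0011 EQ?F → skip
[3] flags=1000 → (cmp)
[4] flags=1000 LT?T → r2=0xe3
[5] flags=1000 GT?F → skip
[6] flags=1000 GE?F → skip

EXEC = [1,4]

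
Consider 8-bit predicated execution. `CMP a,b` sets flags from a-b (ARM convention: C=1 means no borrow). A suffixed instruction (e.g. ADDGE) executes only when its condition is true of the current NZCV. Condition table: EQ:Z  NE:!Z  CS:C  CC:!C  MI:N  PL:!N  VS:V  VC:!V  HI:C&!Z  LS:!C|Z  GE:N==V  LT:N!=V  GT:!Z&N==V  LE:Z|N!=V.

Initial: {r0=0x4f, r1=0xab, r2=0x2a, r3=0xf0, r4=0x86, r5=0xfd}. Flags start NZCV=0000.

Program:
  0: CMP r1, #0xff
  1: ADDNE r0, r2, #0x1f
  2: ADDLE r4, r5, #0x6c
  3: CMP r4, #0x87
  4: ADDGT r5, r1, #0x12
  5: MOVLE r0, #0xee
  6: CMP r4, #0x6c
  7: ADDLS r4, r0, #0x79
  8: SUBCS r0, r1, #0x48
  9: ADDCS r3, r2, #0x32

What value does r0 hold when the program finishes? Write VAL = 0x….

VAL = 0x49

0: ✓ CMP  NZCV=1000
1: ✓ ADDNE  r0←0x49
2: ✓ ADDLE  r4←0x69
3: ✓ CMP  NZCV=1001
4: ✓ ADDGT  r5←0xbd
5: · MOVLE
6: ✓ CMP  NZCV=1000
7: ✓ ADDLS  r4←0xc2
8: · SUBCS
9: · ADDCS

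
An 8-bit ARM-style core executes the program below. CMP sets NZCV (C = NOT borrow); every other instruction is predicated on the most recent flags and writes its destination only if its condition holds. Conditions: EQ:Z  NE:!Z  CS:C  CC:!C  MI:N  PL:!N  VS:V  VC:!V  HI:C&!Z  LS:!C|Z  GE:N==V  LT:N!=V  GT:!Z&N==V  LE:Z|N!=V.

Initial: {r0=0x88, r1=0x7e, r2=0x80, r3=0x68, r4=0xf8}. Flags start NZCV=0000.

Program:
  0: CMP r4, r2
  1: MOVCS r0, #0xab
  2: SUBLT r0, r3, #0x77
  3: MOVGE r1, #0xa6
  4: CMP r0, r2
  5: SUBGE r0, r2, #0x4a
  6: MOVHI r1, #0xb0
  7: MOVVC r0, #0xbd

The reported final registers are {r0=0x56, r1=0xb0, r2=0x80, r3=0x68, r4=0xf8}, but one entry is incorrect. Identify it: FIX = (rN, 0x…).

[0] flags=0010 → (cmp)
[1] flags=0010 CS?T → r0=0xab
[2] flags=0010 LT?F → skip
[3] flags=0010 GE?T → r1=0xa6
[4] flags=0010 → (cmp)
[5] flags=0010 GE?T → r0=0x36
[6] flags=0010 HI?T → r1=0xb0
[7] flags=0010 VC?T → r0=0xbd

FIX = (r0, 0xbd)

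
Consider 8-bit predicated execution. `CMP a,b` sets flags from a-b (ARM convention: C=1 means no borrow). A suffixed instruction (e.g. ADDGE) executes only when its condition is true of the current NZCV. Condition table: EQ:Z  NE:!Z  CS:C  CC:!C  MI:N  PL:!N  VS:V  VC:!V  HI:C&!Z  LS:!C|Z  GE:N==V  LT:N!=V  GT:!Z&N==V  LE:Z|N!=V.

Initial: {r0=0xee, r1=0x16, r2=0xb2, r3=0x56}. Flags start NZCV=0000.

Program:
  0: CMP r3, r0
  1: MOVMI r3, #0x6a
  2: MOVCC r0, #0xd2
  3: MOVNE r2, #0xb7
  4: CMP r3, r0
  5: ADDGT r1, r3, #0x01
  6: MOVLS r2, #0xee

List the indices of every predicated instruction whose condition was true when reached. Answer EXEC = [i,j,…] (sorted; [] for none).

0: ✓ CMP  NZCV=0000
1: · MOVMI
2: ✓ MOVCC  r0←0xd2
3: ✓ MOVNE  r2←0xb7
4: ✓ CMP  NZCV=1001
5: ✓ ADDGT  r1←0x57
6: ✓ MOVLS  r2←0xee

EXEC = [2,3,5,6]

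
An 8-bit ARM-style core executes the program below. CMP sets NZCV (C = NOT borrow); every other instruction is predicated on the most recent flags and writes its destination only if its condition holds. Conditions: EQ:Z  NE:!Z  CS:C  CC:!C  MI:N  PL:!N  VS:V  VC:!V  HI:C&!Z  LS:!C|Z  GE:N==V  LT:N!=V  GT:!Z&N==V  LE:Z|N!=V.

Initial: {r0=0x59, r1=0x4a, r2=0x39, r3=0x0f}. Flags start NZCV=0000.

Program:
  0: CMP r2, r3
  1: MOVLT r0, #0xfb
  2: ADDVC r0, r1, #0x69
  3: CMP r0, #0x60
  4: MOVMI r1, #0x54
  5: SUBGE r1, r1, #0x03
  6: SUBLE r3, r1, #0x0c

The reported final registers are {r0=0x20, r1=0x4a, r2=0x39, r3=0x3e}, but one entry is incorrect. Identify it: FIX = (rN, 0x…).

FIX = (r0, 0xb3)

0: ✓ CMP  NZCV=0010
1: · MOVLT
2: ✓ ADDVC  r0←0xb3
3: ✓ CMP  NZCV=0011
4: · MOVMI
5: · SUBGE
6: ✓ SUBLE  r3←0x3e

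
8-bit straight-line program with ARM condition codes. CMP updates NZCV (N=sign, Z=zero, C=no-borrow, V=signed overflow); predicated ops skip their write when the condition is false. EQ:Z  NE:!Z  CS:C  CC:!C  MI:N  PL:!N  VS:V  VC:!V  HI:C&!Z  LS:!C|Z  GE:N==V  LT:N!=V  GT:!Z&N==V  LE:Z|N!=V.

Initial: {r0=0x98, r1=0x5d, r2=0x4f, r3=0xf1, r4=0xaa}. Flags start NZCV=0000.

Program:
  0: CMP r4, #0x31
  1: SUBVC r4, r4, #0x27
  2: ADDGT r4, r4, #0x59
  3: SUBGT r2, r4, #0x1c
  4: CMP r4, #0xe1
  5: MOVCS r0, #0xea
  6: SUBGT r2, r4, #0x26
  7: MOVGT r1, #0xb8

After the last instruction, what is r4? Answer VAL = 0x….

VAL = 0xaa

0: ✓ CMP  NZCV=0011
1: · SUBVC
2: · ADDGT
3: · SUBGT
4: ✓ CMP  NZCV=1000
5: · MOVCS
6: · SUBGT
7: · MOVGT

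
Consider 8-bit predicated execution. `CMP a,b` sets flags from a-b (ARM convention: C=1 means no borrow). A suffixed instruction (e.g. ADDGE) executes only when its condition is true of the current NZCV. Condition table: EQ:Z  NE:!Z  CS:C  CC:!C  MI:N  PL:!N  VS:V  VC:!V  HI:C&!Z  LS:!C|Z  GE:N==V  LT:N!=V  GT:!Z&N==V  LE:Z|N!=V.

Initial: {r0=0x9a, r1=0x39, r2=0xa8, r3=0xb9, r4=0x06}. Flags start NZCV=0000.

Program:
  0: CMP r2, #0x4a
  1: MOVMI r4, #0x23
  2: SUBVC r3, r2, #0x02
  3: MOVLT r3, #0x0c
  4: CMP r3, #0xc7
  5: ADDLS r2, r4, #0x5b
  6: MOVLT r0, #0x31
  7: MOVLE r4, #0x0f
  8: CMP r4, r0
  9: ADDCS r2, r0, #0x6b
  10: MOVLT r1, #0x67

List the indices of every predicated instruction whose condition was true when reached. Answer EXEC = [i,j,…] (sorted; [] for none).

0: ✓ CMP  NZCV=0011
1: · MOVMI
2: · SUBVC
3: ✓ MOVLT  r3←0x0c
4: ✓ CMP  NZCV=0000
5: ✓ ADDLS  r2←0x61
6: · MOVLT
7: · MOVLE
8: ✓ CMP  NZCV=0000
9: · ADDCS
10: · MOVLT

EXEC = [3,5]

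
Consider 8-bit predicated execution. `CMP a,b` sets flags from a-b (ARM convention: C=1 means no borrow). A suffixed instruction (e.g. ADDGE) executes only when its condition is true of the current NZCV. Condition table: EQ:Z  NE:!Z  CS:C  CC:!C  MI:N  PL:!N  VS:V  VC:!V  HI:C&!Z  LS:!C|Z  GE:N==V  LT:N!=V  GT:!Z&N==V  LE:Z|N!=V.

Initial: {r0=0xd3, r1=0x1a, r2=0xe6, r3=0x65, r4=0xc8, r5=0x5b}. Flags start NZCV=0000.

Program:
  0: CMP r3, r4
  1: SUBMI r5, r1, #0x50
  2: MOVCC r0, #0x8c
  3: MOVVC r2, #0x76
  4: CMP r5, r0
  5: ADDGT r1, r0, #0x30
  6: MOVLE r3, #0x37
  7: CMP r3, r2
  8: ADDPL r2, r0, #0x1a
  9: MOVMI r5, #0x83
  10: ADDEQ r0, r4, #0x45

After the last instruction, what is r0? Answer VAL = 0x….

VAL = 0x8c

[0] flags=1001 → (cmp)
[1] flags=1001 MI?T → r5=0xca
[2] flags=1001 CC?T → r0=0x8c
[3] flags=1001 VC?F → skip
[4] flags=0010 → (cmp)
[5] flags=0010 GT?T → r1=0xbc
[6] flags=0010 LE?F → skip
[7] flags=0000 → (cmp)
[8] flags=0000 PL?T → r2=0xa6
[9] flags=0000 MI?F → skip
[10] flags=0000 EQ?F → skip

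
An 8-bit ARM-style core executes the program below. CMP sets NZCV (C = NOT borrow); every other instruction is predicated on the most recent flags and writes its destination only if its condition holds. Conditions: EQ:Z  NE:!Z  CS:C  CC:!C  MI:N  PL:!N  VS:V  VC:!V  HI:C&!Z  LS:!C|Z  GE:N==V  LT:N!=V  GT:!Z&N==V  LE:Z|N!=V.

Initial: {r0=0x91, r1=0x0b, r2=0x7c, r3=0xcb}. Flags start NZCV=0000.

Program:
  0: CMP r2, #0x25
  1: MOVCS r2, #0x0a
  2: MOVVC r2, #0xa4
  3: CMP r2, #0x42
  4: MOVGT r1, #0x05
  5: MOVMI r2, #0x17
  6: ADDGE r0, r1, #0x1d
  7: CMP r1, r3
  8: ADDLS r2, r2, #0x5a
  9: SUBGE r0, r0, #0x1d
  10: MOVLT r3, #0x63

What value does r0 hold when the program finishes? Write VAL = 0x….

VAL = 0x74

[0] flags=0010 → (cmp)
[1] flags=0010 CS?T → r2=0x0a
[2] flags=0010 VC?T → r2=0xa4
[3] flags=0011 → (cmp)
[4] flags=0011 GT?F → skip
[5] flags=0011 MI?F → skip
[6] flags=0011 GE?F → skip
[7] flags=0000 → (cmp)
[8] flags=0000 LS?T → r2=0xfe
[9] flags=0000 GE?T → r0=0x74
[10] flags=0000 LT?F → skip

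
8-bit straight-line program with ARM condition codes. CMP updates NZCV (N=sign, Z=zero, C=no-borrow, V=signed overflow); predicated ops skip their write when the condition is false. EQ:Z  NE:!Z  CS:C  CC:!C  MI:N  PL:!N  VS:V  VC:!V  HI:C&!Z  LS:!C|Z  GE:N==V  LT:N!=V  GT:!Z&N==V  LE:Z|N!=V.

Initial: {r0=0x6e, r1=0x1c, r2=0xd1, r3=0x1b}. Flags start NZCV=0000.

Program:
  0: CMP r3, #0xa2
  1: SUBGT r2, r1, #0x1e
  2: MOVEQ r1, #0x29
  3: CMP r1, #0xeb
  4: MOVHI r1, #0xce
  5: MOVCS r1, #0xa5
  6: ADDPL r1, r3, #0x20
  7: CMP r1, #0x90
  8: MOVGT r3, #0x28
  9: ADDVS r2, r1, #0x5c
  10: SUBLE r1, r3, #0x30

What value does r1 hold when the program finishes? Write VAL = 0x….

[0] flags=0000 → (cmp)
[1] flags=0000 GT?T → r2=0xfe
[2] flags=0000 EQ?F → skip
[3] flags=0000 → (cmp)
[4] flags=0000 HI?F → skip
[5] flags=0000 CS?F → skip
[6] flags=0000 PL?T → r1=0x3b
[7] flags=1001 → (cmp)
[8] flags=1001 GT?T → r3=0x28
[9] flags=1001 VS?T → r2=0x97
[10] flags=1001 LE?F → skip

VAL = 0x3b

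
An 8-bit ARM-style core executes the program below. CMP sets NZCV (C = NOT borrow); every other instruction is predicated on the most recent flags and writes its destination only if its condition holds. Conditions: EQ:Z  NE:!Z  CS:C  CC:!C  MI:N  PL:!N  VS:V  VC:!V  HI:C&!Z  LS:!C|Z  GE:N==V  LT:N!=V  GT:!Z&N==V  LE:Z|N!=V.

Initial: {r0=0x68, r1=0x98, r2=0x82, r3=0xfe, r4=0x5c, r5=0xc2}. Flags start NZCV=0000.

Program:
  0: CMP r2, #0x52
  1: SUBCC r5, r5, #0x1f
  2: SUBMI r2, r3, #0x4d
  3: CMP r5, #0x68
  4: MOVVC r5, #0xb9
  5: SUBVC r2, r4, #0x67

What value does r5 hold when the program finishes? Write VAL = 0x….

VAL = 0xc2

[0] flags=0011 → (cmp)
[1] flags=0011 CC?F → skip
[2] flags=0011 MI?F → skip
[3] flags=0011 → (cmp)
[4] flags=0011 VC?F → skip
[5] flags=0011 VC?F → skip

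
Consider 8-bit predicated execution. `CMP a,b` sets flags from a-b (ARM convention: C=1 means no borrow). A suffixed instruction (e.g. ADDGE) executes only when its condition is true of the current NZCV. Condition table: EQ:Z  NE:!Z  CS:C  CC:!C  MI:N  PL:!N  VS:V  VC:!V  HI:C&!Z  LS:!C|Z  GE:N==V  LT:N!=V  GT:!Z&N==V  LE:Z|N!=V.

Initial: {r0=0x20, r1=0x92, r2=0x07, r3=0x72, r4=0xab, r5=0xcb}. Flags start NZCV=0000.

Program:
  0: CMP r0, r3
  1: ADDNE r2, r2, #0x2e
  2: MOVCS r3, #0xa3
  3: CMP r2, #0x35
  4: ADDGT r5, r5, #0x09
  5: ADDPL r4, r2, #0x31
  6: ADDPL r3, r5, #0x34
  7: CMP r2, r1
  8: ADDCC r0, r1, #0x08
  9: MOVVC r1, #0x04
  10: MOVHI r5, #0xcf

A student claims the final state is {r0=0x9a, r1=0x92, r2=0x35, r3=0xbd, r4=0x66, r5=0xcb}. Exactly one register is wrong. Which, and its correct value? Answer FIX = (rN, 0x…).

FIX = (r3, 0xff)

[0] flags=1000 → (cmp)
[1] flags=1000 NE?T → r2=0x35
[2] flags=1000 CS?F → skip
[3] flags=0110 → (cmp)
[4] flags=0110 GT?F → skip
[5] flags=0110 PL?T → r4=0x66
[6] flags=0110 PL?T → r3=0xff
[7] flags=1001 → (cmp)
[8] flags=1001 CC?T → r0=0x9a
[9] flags=1001 VC?F → skip
[10] flags=1001 HI?F → skip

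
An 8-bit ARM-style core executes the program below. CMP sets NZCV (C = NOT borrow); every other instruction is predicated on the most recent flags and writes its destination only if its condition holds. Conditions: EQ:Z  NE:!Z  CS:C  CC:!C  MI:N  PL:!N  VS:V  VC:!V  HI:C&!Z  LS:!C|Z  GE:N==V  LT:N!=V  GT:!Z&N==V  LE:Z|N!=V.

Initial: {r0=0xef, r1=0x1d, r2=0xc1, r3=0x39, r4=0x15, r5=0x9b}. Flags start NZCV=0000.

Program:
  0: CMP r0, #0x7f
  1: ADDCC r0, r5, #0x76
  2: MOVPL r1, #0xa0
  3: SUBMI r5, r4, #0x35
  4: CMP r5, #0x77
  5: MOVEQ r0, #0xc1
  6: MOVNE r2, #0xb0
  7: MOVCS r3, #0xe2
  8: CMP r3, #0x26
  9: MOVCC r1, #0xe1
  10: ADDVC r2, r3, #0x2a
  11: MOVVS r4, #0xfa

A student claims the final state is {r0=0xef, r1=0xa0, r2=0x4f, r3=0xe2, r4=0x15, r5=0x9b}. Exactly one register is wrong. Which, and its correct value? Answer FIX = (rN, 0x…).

0: ✓ CMP  NZCV=0011
1: · ADDCC
2: ✓ MOVPL  r1←0xa0
3: · SUBMI
4: ✓ CMP  NZCV=0011
5: · MOVEQ
6: ✓ MOVNE  r2←0xb0
7: ✓ MOVCS  r3←0xe2
8: ✓ CMP  NZCV=1010
9: · MOVCC
10: ✓ ADDVC  r2←0x0c
11: · MOVVS

FIX = (r2, 0x0c)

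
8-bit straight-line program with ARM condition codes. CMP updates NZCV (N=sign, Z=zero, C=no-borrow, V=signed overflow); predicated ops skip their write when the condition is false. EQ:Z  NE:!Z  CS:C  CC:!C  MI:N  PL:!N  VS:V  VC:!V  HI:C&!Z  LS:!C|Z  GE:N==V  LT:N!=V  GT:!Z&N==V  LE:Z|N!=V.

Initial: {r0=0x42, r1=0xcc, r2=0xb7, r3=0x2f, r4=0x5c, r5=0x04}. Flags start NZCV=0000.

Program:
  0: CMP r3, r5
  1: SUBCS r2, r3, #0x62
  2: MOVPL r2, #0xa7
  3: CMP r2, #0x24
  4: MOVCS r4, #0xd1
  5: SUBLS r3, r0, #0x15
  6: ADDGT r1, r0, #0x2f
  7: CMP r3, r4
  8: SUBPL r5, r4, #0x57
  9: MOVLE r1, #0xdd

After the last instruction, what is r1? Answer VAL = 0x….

VAL = 0xcc

0: ✓ CMP  NZCV=0010
1: ✓ SUBCS  r2←0xcd
2: ✓ MOVPL  r2←0xa7
3: ✓ CMP  NZCV=1010
4: ✓ MOVCS  r4←0xd1
5: · SUBLS
6: · ADDGT
7: ✓ CMP  NZCV=0000
8: ✓ SUBPL  r5←0x7a
9: · MOVLE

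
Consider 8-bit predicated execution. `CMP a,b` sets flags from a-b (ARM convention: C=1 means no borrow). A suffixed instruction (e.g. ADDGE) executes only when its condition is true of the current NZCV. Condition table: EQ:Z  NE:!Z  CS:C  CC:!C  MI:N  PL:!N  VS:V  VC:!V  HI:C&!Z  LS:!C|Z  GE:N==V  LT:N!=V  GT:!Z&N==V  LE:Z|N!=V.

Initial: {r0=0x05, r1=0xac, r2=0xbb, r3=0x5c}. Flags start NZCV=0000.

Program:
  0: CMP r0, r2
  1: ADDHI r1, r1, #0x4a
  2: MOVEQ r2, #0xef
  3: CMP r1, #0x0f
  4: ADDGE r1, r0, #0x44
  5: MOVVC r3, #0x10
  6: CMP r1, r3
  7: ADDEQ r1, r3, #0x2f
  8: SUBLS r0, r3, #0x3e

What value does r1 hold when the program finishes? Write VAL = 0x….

[0] flags=0000 → (cmp)
[1] flags=0000 HI?F → skip
[2] flags=0000 EQ?F → skip
[3] flags=1010 → (cmp)
[4] flags=1010 GE?F → skip
[5] flags=1010 VC?T → r3=0x10
[6] flags=1010 → (cmp)
[7] flags=1010 EQ?F → skip
[8] flags=1010 LS?F → skip

VAL = 0xac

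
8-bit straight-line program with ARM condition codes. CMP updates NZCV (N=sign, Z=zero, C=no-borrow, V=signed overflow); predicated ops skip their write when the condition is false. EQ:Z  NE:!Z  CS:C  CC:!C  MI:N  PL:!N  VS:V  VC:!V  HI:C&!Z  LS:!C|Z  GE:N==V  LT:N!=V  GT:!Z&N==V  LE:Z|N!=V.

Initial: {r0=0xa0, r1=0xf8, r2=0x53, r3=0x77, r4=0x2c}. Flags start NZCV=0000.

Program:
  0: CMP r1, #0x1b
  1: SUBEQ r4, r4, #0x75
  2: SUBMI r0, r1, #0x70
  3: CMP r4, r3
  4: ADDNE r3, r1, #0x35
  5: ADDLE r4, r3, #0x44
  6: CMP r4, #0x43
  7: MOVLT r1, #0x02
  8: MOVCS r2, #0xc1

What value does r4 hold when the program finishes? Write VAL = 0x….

VAL = 0x71

[0] flags=1010 → (cmp)
[1] flags=1010 EQ?F → skip
[2] flags=1010 MI?T → r0=0x88
[3] flags=1000 → (cmp)
[4] flags=1000 NE?T → r3=0x2d
[5] flags=1000 LE?T → r4=0x71
[6] flags=0010 → (cmp)
[7] flags=0010 LT?F → skip
[8] flags=0010 CS?T → r2=0xc1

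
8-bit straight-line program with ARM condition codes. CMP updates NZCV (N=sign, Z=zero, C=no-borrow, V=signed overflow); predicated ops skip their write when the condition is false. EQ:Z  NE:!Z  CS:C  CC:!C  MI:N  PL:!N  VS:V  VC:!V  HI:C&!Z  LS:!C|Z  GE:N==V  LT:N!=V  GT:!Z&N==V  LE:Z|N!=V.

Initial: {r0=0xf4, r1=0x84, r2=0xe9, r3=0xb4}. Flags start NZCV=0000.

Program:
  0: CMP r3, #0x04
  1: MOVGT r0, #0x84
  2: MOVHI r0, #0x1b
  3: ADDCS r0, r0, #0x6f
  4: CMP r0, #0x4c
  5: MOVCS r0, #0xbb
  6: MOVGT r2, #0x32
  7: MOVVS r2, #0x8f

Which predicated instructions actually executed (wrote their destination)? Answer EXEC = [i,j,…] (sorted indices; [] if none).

[0] flags=1010 → (cmp)
[1] flags=1010 GT?F → skip
[2] flags=1010 HI?T → r0=0x1b
[3] flags=1010 CS?T → r0=0x8a
[4] flags=0011 → (cmp)
[5] flags=0011 CS?T → r0=0xbb
[6] flags=0011 GT?F → skip
[7] flags=0011 VS?T → r2=0x8f

EXEC = [2,3,5,7]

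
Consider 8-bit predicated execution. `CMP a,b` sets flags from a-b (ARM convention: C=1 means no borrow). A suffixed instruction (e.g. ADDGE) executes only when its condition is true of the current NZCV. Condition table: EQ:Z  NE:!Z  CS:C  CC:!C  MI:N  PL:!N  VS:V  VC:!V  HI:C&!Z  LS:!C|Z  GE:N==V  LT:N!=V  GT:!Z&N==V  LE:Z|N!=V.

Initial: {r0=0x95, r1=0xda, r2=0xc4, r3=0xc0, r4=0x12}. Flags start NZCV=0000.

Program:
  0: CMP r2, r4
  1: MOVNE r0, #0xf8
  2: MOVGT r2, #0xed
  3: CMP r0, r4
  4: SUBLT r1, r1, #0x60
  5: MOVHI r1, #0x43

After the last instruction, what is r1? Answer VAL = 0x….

VAL = 0x43

0: ✓ CMP  NZCV=1010
1: ✓ MOVNE  r0←0xf8
2: · MOVGT
3: ✓ CMP  NZCV=1010
4: ✓ SUBLT  r1←0x7a
5: ✓ MOVHI  r1←0x43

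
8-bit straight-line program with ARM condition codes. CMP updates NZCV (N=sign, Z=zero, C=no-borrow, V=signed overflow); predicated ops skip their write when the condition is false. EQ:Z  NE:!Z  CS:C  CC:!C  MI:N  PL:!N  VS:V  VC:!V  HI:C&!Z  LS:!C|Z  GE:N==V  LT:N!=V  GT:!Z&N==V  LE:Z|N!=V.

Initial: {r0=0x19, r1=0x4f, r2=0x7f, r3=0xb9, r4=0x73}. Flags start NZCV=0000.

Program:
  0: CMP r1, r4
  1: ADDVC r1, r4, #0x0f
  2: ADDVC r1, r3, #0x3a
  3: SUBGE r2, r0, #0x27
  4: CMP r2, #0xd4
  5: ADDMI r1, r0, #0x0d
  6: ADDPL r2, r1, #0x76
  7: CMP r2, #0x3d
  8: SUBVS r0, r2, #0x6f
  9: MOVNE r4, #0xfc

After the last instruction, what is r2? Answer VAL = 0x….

0: ✓ CMP  NZCV=1000
1: ✓ ADDVC  r1←0x82
2: ✓ ADDVC  r1←0xf3
3: · SUBGE
4: ✓ CMP  NZCV=1001
5: ✓ ADDMI  r1←0x26
6: · ADDPL
7: ✓ CMP  NZCV=0010
8: · SUBVS
9: ✓ MOVNE  r4←0xfc

VAL = 0x7f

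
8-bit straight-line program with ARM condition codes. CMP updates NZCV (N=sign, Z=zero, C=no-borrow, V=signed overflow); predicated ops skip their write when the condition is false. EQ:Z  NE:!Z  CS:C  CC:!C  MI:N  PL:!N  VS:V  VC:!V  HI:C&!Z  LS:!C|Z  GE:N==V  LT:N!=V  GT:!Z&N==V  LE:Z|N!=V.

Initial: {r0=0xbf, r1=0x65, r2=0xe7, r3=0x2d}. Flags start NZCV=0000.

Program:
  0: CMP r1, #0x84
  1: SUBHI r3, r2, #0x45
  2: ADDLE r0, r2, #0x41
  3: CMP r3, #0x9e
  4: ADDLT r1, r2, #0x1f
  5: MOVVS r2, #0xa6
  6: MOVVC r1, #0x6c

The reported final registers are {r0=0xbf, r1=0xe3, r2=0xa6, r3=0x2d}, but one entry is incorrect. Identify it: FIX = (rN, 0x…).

FIX = (r1, 0x65)

[0] flags=1001 → (cmp)
[1] flags=1001 HI?F → skip
[2] flags=1001 LE?F → skip
[3] flags=1001 → (cmp)
[4] flags=1001 LT?F → skip
[5] flags=1001 VS?T → r2=0xa6
[6] flags=1001 VC?F → skip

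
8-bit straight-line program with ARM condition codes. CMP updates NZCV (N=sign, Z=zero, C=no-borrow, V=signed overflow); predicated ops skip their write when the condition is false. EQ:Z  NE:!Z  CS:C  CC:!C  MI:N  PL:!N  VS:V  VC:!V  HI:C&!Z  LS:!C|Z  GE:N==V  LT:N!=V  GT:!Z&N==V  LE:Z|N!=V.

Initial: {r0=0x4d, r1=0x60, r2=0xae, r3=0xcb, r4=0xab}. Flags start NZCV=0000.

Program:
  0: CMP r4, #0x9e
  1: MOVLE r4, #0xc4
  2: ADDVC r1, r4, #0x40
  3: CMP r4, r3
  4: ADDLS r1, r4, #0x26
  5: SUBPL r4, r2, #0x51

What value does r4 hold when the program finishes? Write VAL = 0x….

VAL = 0xab

[0] flags=0010 → (cmp)
[1] flags=0010 LE?F → skip
[2] flags=0010 VC?T → r1=0xeb
[3] flags=1000 → (cmp)
[4] flags=1000 LS?T → r1=0xd1
[5] flags=1000 PL?F → skip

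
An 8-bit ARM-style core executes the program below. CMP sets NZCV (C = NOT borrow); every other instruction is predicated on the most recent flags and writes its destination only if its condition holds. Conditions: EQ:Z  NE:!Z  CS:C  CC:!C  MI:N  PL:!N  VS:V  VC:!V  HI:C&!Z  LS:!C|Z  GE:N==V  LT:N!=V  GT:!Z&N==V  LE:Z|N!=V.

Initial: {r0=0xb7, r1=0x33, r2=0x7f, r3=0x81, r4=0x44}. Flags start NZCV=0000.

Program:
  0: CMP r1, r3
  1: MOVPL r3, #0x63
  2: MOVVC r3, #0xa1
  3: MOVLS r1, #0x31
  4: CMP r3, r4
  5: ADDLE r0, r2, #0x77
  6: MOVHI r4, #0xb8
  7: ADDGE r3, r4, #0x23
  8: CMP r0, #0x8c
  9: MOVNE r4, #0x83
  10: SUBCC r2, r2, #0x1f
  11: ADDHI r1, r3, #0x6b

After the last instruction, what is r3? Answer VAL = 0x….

VAL = 0x81

0: ✓ CMP  NZCV=1001
1: · MOVPL
2: · MOVVC
3: ✓ MOVLS  r1←0x31
4: ✓ CMP  NZCV=0011
5: ✓ ADDLE  r0←0xf6
6: ✓ MOVHI  r4←0xb8
7: · ADDGE
8: ✓ CMP  NZCV=0010
9: ✓ MOVNE  r4←0x83
10: · SUBCC
11: ✓ ADDHI  r1←0xec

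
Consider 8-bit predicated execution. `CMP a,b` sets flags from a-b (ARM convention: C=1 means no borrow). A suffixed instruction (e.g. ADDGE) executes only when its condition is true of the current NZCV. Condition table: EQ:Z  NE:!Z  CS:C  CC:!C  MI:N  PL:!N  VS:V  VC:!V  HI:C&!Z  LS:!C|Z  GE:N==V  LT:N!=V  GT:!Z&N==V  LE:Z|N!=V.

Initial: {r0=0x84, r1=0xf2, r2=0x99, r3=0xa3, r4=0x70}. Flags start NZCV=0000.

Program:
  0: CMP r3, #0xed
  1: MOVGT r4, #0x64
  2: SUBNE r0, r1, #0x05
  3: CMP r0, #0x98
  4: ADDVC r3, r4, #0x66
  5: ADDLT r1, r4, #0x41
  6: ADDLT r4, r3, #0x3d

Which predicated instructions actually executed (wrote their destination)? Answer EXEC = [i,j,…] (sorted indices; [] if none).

[0] flags=1000 → (cmp)
[1] flags=1000 GT?F → skip
[2] flags=1000 NE?T → r0=0xed
[3] flags=0010 → (cmp)
[4] flags=0010 VC?T → r3=0xd6
[5] flags=0010 LT?F → skip
[6] flags=0010 LT?F → skip

EXEC = [2,4]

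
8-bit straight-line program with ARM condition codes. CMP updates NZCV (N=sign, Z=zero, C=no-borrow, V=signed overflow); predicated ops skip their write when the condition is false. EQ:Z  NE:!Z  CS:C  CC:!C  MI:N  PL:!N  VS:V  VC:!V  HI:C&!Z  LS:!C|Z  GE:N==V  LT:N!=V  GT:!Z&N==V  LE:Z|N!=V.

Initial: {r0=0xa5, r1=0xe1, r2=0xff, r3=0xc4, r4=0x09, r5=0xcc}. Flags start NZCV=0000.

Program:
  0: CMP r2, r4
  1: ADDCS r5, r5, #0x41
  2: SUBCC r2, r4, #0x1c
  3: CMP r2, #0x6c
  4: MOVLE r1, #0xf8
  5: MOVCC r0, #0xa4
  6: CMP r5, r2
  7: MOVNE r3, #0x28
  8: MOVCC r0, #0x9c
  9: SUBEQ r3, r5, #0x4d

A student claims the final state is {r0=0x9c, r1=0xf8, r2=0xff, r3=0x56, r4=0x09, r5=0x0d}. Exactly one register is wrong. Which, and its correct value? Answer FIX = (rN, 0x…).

FIX = (r3, 0x28)

[0] flags=1010 → (cmp)
[1] flags=1010 CS?T → r5=0x0d
[2] flags=1010 CC?F → skip
[3] flags=1010 → (cmp)
[4] flags=1010 LE?T → r1=0xf8
[5] flags=1010 CC?F → skip
[6] flags=0000 → (cmp)
[7] flags=0000 NE?T → r3=0x28
[8] flags=0000 CC?T → r0=0x9c
[9] flags=0000 EQ?F → skip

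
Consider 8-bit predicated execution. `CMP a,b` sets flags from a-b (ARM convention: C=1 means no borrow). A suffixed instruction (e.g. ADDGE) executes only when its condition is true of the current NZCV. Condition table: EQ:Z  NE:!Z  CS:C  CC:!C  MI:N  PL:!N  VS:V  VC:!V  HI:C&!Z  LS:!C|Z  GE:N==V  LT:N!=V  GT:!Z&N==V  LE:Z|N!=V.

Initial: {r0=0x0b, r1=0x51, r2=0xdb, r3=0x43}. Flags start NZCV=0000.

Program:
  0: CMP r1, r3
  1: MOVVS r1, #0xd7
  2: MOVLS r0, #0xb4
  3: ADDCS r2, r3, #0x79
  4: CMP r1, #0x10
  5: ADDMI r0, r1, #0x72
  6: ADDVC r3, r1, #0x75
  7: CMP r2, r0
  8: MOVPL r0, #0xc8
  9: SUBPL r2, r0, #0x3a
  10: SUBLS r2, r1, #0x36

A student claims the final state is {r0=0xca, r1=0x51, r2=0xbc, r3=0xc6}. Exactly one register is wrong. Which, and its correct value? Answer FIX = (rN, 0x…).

0: ✓ CMP  NZCV=0010
1: · MOVVS
2: · MOVLS
3: ✓ ADDCS  r2←0xbc
4: ✓ CMP  NZCV=0010
5: · ADDMI
6: ✓ ADDVC  r3←0xc6
7: ✓ CMP  NZCV=1010
8: · MOVPL
9: · SUBPL
10: · SUBLS

FIX = (r0, 0x0b)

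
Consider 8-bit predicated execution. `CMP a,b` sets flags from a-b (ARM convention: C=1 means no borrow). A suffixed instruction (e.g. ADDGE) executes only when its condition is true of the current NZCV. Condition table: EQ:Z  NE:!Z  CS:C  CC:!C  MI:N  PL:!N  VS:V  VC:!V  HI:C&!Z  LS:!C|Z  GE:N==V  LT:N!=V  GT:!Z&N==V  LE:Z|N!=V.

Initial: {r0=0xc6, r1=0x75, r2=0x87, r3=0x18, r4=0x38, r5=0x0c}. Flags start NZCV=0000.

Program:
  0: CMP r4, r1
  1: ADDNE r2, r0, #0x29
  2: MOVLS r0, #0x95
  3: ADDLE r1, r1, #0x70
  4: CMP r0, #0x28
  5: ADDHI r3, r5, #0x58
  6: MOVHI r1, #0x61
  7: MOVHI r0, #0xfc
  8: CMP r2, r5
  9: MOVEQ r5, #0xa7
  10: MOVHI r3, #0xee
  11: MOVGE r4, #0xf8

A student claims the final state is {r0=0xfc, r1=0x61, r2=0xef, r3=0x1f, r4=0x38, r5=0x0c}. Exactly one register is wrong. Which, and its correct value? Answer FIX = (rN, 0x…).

FIX = (r3, 0xee)

0: ✓ CMP  NZCV=1000
1: ✓ ADDNE  r2←0xef
2: ✓ MOVLS  r0←0x95
3: ✓ ADDLE  r1←0xe5
4: ✓ CMP  NZCV=0011
5: ✓ ADDHI  r3←0x64
6: ✓ MOVHI  r1←0x61
7: ✓ MOVHI  r0←0xfc
8: ✓ CMP  NZCV=1010
9: · MOVEQ
10: ✓ MOVHI  r3←0xee
11: · MOVGE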